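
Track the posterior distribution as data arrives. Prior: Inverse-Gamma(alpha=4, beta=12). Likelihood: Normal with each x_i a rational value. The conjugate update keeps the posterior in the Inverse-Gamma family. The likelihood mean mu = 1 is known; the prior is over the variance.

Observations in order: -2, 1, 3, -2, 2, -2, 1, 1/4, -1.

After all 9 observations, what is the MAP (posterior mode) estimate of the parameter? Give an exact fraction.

51/16

obs 1: x=-2 → posterior Inverse-Gamma(9/2, 33/2)
obs 2: x=1 → posterior Inverse-Gamma(5, 33/2)
obs 3: x=3 → posterior Inverse-Gamma(11/2, 37/2)
obs 4: x=-2 → posterior Inverse-Gamma(6, 23)
obs 5: x=2 → posterior Inverse-Gamma(13/2, 47/2)
obs 6: x=-2 → posterior Inverse-Gamma(7, 28)
obs 7: x=1 → posterior Inverse-Gamma(15/2, 28)
obs 8: x=1/4 → posterior Inverse-Gamma(8, 905/32)
obs 9: x=-1 → posterior Inverse-Gamma(17/2, 969/32)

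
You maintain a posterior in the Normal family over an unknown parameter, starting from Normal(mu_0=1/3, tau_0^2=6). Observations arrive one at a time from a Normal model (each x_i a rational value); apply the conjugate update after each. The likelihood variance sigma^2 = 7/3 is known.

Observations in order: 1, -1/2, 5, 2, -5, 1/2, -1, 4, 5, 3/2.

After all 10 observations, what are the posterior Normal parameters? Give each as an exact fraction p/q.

mu_0=62/51, tau_0^2=42/187

obs 1: x=1 → posterior Normal(61/75, 42/25)
obs 2: x=-1/2 → posterior Normal(34/129, 42/43)
obs 3: x=5 → posterior Normal(304/183, 42/61)
obs 4: x=2 → posterior Normal(412/237, 42/79)
obs 5: x=-5 → posterior Normal(142/291, 42/97)
obs 6: x=1/2 → posterior Normal(169/345, 42/115)
obs 7: x=-1 → posterior Normal(115/399, 6/19)
obs 8: x=4 → posterior Normal(331/453, 42/151)
obs 9: x=5 → posterior Normal(601/507, 42/169)
obs 10: x=3/2 → posterior Normal(62/51, 42/187)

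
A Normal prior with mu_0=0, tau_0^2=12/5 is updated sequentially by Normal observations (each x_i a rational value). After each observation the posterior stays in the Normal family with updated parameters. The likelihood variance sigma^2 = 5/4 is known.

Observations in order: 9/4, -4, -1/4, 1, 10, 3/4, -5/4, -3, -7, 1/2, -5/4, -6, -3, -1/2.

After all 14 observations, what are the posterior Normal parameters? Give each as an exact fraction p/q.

obs 1: x=9/4 → posterior Normal(108/73, 60/73)
obs 2: x=-4 → posterior Normal(-84/121, 60/121)
obs 3: x=-1/4 → posterior Normal(-96/169, 60/169)
obs 4: x=1 → posterior Normal(-48/217, 60/217)
obs 5: x=10 → posterior Normal(432/265, 12/53)
obs 6: x=3/4 → posterior Normal(468/313, 60/313)
obs 7: x=-5/4 → posterior Normal(408/361, 60/361)
obs 8: x=-3 → posterior Normal(264/409, 60/409)
obs 9: x=-7 → posterior Normal(-72/457, 60/457)
obs 10: x=1/2 → posterior Normal(-48/505, 12/101)
obs 11: x=-5/4 → posterior Normal(-108/553, 60/553)
obs 12: x=-6 → posterior Normal(-396/601, 60/601)
obs 13: x=-3 → posterior Normal(-540/649, 60/649)
obs 14: x=-1/2 → posterior Normal(-564/697, 60/697)

mu_0=-564/697, tau_0^2=60/697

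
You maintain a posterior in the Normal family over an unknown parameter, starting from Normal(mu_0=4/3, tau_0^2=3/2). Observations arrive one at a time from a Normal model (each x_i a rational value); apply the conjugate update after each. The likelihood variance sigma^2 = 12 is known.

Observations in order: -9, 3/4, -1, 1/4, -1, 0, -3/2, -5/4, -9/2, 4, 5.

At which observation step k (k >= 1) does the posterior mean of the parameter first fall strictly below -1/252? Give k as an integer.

k = 7

obs 1: x=-9 → posterior Normal(5/27, 4/3)
obs 2: x=3/4 → posterior Normal(29/120, 6/5)
obs 3: x=-1 → posterior Normal(17/132, 12/11)
obs 4: x=1/4 → posterior Normal(5/36, 1)
obs 5: x=-1 → posterior Normal(2/39, 12/13)
obs 6: x=0 → posterior Normal(1/21, 6/7)
obs 7: x=-3/2 → posterior Normal(-1/18, 4/5)
obs 8: x=-5/4 → posterior Normal(-25/192, 3/4)
obs 9: x=-9/2 → posterior Normal(-79/204, 12/17)
obs 10: x=4 → posterior Normal(-31/216, 2/3)
obs 11: x=5 → posterior Normal(29/228, 12/19)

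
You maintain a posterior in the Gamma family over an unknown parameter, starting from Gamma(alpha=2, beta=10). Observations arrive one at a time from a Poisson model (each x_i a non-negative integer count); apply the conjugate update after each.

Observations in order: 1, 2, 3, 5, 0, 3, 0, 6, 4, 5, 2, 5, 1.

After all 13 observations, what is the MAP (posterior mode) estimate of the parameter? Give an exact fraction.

obs 1: x=1 → posterior Gamma(3, 11)
obs 2: x=2 → posterior Gamma(5, 12)
obs 3: x=3 → posterior Gamma(8, 13)
obs 4: x=5 → posterior Gamma(13, 14)
obs 5: x=0 → posterior Gamma(13, 15)
obs 6: x=3 → posterior Gamma(16, 16)
obs 7: x=0 → posterior Gamma(16, 17)
obs 8: x=6 → posterior Gamma(22, 18)
obs 9: x=4 → posterior Gamma(26, 19)
obs 10: x=5 → posterior Gamma(31, 20)
obs 11: x=2 → posterior Gamma(33, 21)
obs 12: x=5 → posterior Gamma(38, 22)
obs 13: x=1 → posterior Gamma(39, 23)

38/23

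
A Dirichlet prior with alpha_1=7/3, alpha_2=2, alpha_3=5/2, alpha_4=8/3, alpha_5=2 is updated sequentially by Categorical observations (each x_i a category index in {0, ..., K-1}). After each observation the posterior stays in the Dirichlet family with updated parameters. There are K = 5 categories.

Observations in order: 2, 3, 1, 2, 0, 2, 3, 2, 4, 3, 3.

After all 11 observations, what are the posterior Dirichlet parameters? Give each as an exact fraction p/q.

alpha_1=10/3, alpha_2=3, alpha_3=13/2, alpha_4=20/3, alpha_5=3

obs 1: x=2 → posterior Dirichlet(7/3, 2, 7/2, 8/3, 2)
obs 2: x=3 → posterior Dirichlet(7/3, 2, 7/2, 11/3, 2)
obs 3: x=1 → posterior Dirichlet(7/3, 3, 7/2, 11/3, 2)
obs 4: x=2 → posterior Dirichlet(7/3, 3, 9/2, 11/3, 2)
obs 5: x=0 → posterior Dirichlet(10/3, 3, 9/2, 11/3, 2)
obs 6: x=2 → posterior Dirichlet(10/3, 3, 11/2, 11/3, 2)
obs 7: x=3 → posterior Dirichlet(10/3, 3, 11/2, 14/3, 2)
obs 8: x=2 → posterior Dirichlet(10/3, 3, 13/2, 14/3, 2)
obs 9: x=4 → posterior Dirichlet(10/3, 3, 13/2, 14/3, 3)
obs 10: x=3 → posterior Dirichlet(10/3, 3, 13/2, 17/3, 3)
obs 11: x=3 → posterior Dirichlet(10/3, 3, 13/2, 20/3, 3)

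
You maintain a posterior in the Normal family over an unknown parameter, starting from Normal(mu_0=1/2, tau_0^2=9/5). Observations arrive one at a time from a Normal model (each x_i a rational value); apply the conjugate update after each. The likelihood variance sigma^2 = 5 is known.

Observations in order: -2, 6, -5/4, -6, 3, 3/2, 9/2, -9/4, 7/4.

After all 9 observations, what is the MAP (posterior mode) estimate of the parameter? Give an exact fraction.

obs 1: x=-2 → posterior Normal(-11/68, 45/34)
obs 2: x=6 → posterior Normal(97/86, 45/43)
obs 3: x=-5/4 → posterior Normal(149/208, 45/52)
obs 4: x=-6 → posterior Normal(-67/244, 45/61)
obs 5: x=3 → posterior Normal(41/280, 9/14)
obs 6: x=3/2 → posterior Normal(95/316, 45/79)
obs 7: x=9/2 → posterior Normal(257/352, 45/88)
obs 8: x=-9/4 → posterior Normal(44/97, 45/97)
obs 9: x=7/4 → posterior Normal(239/424, 45/106)

239/424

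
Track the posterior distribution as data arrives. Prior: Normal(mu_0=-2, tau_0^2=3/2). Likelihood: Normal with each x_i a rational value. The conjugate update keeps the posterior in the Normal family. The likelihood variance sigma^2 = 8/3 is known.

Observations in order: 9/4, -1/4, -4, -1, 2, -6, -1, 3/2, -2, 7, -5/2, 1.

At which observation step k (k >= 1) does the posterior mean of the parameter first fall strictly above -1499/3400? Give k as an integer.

k = 2

obs 1: x=9/4 → posterior Normal(-47/100, 24/25)
obs 2: x=-1/4 → posterior Normal(-7/17, 12/17)
obs 3: x=-4 → posterior Normal(-50/43, 24/43)
obs 4: x=-1 → posterior Normal(-59/52, 6/13)
obs 5: x=2 → posterior Normal(-41/61, 24/61)
obs 6: x=-6 → posterior Normal(-19/14, 12/35)
obs 7: x=-1 → posterior Normal(-104/79, 24/79)
obs 8: x=3/2 → posterior Normal(-181/176, 3/11)
obs 9: x=-2 → posterior Normal(-217/194, 24/97)
obs 10: x=7 → posterior Normal(-91/212, 12/53)
obs 11: x=-5/2 → posterior Normal(-68/115, 24/115)
obs 12: x=1 → posterior Normal(-59/124, 6/31)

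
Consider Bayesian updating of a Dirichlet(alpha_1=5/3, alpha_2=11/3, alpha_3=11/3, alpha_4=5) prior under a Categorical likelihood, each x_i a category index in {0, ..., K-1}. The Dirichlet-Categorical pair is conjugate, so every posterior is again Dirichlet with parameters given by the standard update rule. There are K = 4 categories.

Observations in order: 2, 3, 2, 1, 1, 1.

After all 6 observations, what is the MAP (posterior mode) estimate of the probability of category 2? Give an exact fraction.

obs 1: x=2 → posterior Dirichlet(5/3, 11/3, 14/3, 5)
obs 2: x=3 → posterior Dirichlet(5/3, 11/3, 14/3, 6)
obs 3: x=2 → posterior Dirichlet(5/3, 11/3, 17/3, 6)
obs 4: x=1 → posterior Dirichlet(5/3, 14/3, 17/3, 6)
obs 5: x=1 → posterior Dirichlet(5/3, 17/3, 17/3, 6)
obs 6: x=1 → posterior Dirichlet(5/3, 20/3, 17/3, 6)

7/24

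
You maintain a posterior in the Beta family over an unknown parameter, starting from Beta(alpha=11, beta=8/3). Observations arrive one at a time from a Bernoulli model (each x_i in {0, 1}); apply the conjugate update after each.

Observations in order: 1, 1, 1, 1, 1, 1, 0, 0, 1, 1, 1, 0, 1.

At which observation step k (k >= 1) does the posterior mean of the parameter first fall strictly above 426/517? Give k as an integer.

k = 2

obs 1: x=1 → posterior Beta(12, 8/3)
obs 2: x=1 → posterior Beta(13, 8/3)
obs 3: x=1 → posterior Beta(14, 8/3)
obs 4: x=1 → posterior Beta(15, 8/3)
obs 5: x=1 → posterior Beta(16, 8/3)
obs 6: x=1 → posterior Beta(17, 8/3)
obs 7: x=0 → posterior Beta(17, 11/3)
obs 8: x=0 → posterior Beta(17, 14/3)
obs 9: x=1 → posterior Beta(18, 14/3)
obs 10: x=1 → posterior Beta(19, 14/3)
obs 11: x=1 → posterior Beta(20, 14/3)
obs 12: x=0 → posterior Beta(20, 17/3)
obs 13: x=1 → posterior Beta(21, 17/3)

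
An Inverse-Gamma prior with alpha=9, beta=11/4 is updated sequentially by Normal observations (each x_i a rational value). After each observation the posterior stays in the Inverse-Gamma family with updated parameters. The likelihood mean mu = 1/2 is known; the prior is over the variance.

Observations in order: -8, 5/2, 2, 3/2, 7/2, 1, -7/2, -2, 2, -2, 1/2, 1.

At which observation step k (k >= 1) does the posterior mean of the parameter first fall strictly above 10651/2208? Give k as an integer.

k = 8

obs 1: x=-8 → posterior Inverse-Gamma(19/2, 311/8)
obs 2: x=5/2 → posterior Inverse-Gamma(10, 327/8)
obs 3: x=2 → posterior Inverse-Gamma(21/2, 42)
obs 4: x=3/2 → posterior Inverse-Gamma(11, 85/2)
obs 5: x=7/2 → posterior Inverse-Gamma(23/2, 47)
obs 6: x=1 → posterior Inverse-Gamma(12, 377/8)
obs 7: x=-7/2 → posterior Inverse-Gamma(25/2, 441/8)
obs 8: x=-2 → posterior Inverse-Gamma(13, 233/4)
obs 9: x=2 → posterior Inverse-Gamma(27/2, 475/8)
obs 10: x=-2 → posterior Inverse-Gamma(14, 125/2)
obs 11: x=1/2 → posterior Inverse-Gamma(29/2, 125/2)
obs 12: x=1 → posterior Inverse-Gamma(15, 501/8)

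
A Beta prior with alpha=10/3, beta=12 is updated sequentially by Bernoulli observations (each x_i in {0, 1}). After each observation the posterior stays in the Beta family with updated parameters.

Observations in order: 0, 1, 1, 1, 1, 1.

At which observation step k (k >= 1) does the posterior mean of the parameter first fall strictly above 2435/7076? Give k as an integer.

obs 1: x=0 → posterior Beta(10/3, 13)
obs 2: x=1 → posterior Beta(13/3, 13)
obs 3: x=1 → posterior Beta(16/3, 13)
obs 4: x=1 → posterior Beta(19/3, 13)
obs 5: x=1 → posterior Beta(22/3, 13)
obs 6: x=1 → posterior Beta(25/3, 13)

k = 5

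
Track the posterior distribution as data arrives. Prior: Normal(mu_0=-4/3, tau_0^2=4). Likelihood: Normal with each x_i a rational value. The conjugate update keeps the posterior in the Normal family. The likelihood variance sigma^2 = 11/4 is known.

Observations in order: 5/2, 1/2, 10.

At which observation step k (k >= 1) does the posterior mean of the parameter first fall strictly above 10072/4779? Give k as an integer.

k = 3

obs 1: x=5/2 → posterior Normal(76/81, 44/27)
obs 2: x=1/2 → posterior Normal(100/129, 44/43)
obs 3: x=10 → posterior Normal(580/177, 44/59)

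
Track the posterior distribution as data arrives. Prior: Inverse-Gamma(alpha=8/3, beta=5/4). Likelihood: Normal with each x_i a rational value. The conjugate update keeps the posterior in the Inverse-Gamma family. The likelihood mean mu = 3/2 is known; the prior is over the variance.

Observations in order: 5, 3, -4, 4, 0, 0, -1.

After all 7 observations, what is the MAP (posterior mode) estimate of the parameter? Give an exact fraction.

obs 1: x=5 → posterior Inverse-Gamma(19/6, 59/8)
obs 2: x=3 → posterior Inverse-Gamma(11/3, 17/2)
obs 3: x=-4 → posterior Inverse-Gamma(25/6, 189/8)
obs 4: x=4 → posterior Inverse-Gamma(14/3, 107/4)
obs 5: x=0 → posterior Inverse-Gamma(31/6, 223/8)
obs 6: x=0 → posterior Inverse-Gamma(17/3, 29)
obs 7: x=-1 → posterior Inverse-Gamma(37/6, 257/8)

771/172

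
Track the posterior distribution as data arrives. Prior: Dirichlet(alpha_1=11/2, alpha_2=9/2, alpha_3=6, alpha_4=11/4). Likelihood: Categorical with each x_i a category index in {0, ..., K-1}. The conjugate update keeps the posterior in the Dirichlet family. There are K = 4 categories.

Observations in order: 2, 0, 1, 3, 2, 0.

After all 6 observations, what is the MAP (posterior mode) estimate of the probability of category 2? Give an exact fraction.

obs 1: x=2 → posterior Dirichlet(11/2, 9/2, 7, 11/4)
obs 2: x=0 → posterior Dirichlet(13/2, 9/2, 7, 11/4)
obs 3: x=1 → posterior Dirichlet(13/2, 11/2, 7, 11/4)
obs 4: x=3 → posterior Dirichlet(13/2, 11/2, 7, 15/4)
obs 5: x=2 → posterior Dirichlet(13/2, 11/2, 8, 15/4)
obs 6: x=0 → posterior Dirichlet(15/2, 11/2, 8, 15/4)

28/83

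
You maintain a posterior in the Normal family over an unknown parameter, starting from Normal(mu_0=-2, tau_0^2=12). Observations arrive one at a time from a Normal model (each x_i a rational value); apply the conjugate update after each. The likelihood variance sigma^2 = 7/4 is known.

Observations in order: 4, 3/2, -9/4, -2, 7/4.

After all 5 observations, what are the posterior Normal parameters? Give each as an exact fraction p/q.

mu_0=10/19, tau_0^2=84/247

obs 1: x=4 → posterior Normal(178/55, 84/55)
obs 2: x=3/2 → posterior Normal(250/103, 84/103)
obs 3: x=-9/4 → posterior Normal(142/151, 84/151)
obs 4: x=-2 → posterior Normal(46/199, 84/199)
obs 5: x=7/4 → posterior Normal(10/19, 84/247)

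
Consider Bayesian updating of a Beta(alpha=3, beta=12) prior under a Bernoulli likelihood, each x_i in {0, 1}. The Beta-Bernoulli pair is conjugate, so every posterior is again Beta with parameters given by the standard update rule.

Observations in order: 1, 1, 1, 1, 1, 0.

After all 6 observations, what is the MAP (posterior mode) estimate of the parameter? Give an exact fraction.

7/19

obs 1: x=1 → posterior Beta(4, 12)
obs 2: x=1 → posterior Beta(5, 12)
obs 3: x=1 → posterior Beta(6, 12)
obs 4: x=1 → posterior Beta(7, 12)
obs 5: x=1 → posterior Beta(8, 12)
obs 6: x=0 → posterior Beta(8, 13)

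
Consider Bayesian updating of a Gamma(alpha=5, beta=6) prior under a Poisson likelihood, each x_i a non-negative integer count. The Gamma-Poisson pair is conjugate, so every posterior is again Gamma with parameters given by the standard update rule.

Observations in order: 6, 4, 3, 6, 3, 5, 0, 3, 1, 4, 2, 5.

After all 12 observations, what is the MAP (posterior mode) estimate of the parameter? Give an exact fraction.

23/9

obs 1: x=6 → posterior Gamma(11, 7)
obs 2: x=4 → posterior Gamma(15, 8)
obs 3: x=3 → posterior Gamma(18, 9)
obs 4: x=6 → posterior Gamma(24, 10)
obs 5: x=3 → posterior Gamma(27, 11)
obs 6: x=5 → posterior Gamma(32, 12)
obs 7: x=0 → posterior Gamma(32, 13)
obs 8: x=3 → posterior Gamma(35, 14)
obs 9: x=1 → posterior Gamma(36, 15)
obs 10: x=4 → posterior Gamma(40, 16)
obs 11: x=2 → posterior Gamma(42, 17)
obs 12: x=5 → posterior Gamma(47, 18)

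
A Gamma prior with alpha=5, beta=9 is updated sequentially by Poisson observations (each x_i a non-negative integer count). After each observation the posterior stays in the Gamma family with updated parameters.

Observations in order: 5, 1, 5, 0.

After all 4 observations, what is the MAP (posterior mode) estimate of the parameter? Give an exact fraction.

15/13

obs 1: x=5 → posterior Gamma(10, 10)
obs 2: x=1 → posterior Gamma(11, 11)
obs 3: x=5 → posterior Gamma(16, 12)
obs 4: x=0 → posterior Gamma(16, 13)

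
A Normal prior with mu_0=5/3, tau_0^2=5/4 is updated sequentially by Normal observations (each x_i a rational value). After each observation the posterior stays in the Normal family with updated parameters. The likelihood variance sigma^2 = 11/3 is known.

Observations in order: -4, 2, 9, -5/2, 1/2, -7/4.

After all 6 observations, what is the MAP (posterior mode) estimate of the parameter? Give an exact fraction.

1465/1608

obs 1: x=-4 → posterior Normal(40/177, 55/59)
obs 2: x=2 → posterior Normal(65/111, 55/74)
obs 3: x=9 → posterior Normal(535/267, 55/89)
obs 4: x=-5/2 → posterior Normal(65/48, 55/104)
obs 5: x=1/2 → posterior Normal(445/357, 55/119)
obs 6: x=-7/4 → posterior Normal(1465/1608, 55/134)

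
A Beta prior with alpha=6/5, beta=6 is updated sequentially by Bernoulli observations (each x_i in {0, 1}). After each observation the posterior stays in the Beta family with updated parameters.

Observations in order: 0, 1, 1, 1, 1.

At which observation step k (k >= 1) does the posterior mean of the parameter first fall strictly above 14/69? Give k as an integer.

obs 1: x=0 → posterior Beta(6/5, 7)
obs 2: x=1 → posterior Beta(11/5, 7)
obs 3: x=1 → posterior Beta(16/5, 7)
obs 4: x=1 → posterior Beta(21/5, 7)
obs 5: x=1 → posterior Beta(26/5, 7)

k = 2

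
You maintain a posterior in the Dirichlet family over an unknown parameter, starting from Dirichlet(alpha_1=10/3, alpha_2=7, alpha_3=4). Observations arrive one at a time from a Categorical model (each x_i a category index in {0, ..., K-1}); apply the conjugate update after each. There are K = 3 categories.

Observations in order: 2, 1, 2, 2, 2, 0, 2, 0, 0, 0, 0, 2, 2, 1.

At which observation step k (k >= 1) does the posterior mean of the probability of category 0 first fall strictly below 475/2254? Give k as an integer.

obs 1: x=2 → posterior Dirichlet(10/3, 7, 5)
obs 2: x=1 → posterior Dirichlet(10/3, 8, 5)
obs 3: x=2 → posterior Dirichlet(10/3, 8, 6)
obs 4: x=2 → posterior Dirichlet(10/3, 8, 7)
obs 5: x=2 → posterior Dirichlet(10/3, 8, 8)
obs 6: x=0 → posterior Dirichlet(13/3, 8, 8)
obs 7: x=2 → posterior Dirichlet(13/3, 8, 9)
obs 8: x=0 → posterior Dirichlet(16/3, 8, 9)
obs 9: x=0 → posterior Dirichlet(19/3, 8, 9)
obs 10: x=0 → posterior Dirichlet(22/3, 8, 9)
obs 11: x=0 → posterior Dirichlet(25/3, 8, 9)
obs 12: x=2 → posterior Dirichlet(25/3, 8, 10)
obs 13: x=2 → posterior Dirichlet(25/3, 8, 11)
obs 14: x=1 → posterior Dirichlet(25/3, 9, 11)

k = 2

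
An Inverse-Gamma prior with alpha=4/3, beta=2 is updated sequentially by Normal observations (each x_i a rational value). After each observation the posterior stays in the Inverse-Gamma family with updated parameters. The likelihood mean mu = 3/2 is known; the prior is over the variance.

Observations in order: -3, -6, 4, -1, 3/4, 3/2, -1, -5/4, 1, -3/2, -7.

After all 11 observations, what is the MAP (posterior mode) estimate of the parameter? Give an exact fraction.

obs 1: x=-3 → posterior Inverse-Gamma(11/6, 97/8)
obs 2: x=-6 → posterior Inverse-Gamma(7/3, 161/4)
obs 3: x=4 → posterior Inverse-Gamma(17/6, 347/8)
obs 4: x=-1 → posterior Inverse-Gamma(10/3, 93/2)
obs 5: x=3/4 → posterior Inverse-Gamma(23/6, 1497/32)
obs 6: x=3/2 → posterior Inverse-Gamma(13/3, 1497/32)
obs 7: x=-1 → posterior Inverse-Gamma(29/6, 1597/32)
obs 8: x=-5/4 → posterior Inverse-Gamma(16/3, 859/16)
obs 9: x=1 → posterior Inverse-Gamma(35/6, 861/16)
obs 10: x=-3/2 → posterior Inverse-Gamma(19/3, 933/16)
obs 11: x=-7 → posterior Inverse-Gamma(41/6, 1511/16)

4533/376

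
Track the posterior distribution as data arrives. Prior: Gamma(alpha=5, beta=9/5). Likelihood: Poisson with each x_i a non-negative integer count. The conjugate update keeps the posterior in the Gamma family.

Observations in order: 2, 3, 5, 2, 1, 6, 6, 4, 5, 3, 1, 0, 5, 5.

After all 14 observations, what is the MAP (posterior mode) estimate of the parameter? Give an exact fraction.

obs 1: x=2 → posterior Gamma(7, 14/5)
obs 2: x=3 → posterior Gamma(10, 19/5)
obs 3: x=5 → posterior Gamma(15, 24/5)
obs 4: x=2 → posterior Gamma(17, 29/5)
obs 5: x=1 → posterior Gamma(18, 34/5)
obs 6: x=6 → posterior Gamma(24, 39/5)
obs 7: x=6 → posterior Gamma(30, 44/5)
obs 8: x=4 → posterior Gamma(34, 49/5)
obs 9: x=5 → posterior Gamma(39, 54/5)
obs 10: x=3 → posterior Gamma(42, 59/5)
obs 11: x=1 → posterior Gamma(43, 64/5)
obs 12: x=0 → posterior Gamma(43, 69/5)
obs 13: x=5 → posterior Gamma(48, 74/5)
obs 14: x=5 → posterior Gamma(53, 79/5)

260/79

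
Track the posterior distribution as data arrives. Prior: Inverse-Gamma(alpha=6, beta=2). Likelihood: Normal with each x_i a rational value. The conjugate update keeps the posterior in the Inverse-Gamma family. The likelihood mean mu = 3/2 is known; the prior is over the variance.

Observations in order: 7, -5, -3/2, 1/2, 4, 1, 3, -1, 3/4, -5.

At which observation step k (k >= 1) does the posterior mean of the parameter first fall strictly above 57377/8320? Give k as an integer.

k = 10

obs 1: x=7 → posterior Inverse-Gamma(13/2, 137/8)
obs 2: x=-5 → posterior Inverse-Gamma(7, 153/4)
obs 3: x=-3/2 → posterior Inverse-Gamma(15/2, 171/4)
obs 4: x=1/2 → posterior Inverse-Gamma(8, 173/4)
obs 5: x=4 → posterior Inverse-Gamma(17/2, 371/8)
obs 6: x=1 → posterior Inverse-Gamma(9, 93/2)
obs 7: x=3 → posterior Inverse-Gamma(19/2, 381/8)
obs 8: x=-1 → posterior Inverse-Gamma(10, 203/4)
obs 9: x=3/4 → posterior Inverse-Gamma(21/2, 1633/32)
obs 10: x=-5 → posterior Inverse-Gamma(11, 2309/32)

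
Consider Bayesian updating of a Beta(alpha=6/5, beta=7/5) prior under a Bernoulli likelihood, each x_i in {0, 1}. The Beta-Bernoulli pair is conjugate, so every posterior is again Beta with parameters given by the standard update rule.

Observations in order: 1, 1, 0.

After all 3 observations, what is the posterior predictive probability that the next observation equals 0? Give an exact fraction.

3/7

obs 1: x=1 → posterior Beta(11/5, 7/5)
obs 2: x=1 → posterior Beta(16/5, 7/5)
obs 3: x=0 → posterior Beta(16/5, 12/5)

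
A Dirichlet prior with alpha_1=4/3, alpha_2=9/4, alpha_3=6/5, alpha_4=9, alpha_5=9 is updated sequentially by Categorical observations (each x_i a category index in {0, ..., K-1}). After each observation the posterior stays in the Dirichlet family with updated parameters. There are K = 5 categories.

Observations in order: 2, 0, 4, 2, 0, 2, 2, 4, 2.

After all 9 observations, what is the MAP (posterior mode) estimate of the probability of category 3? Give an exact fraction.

480/1607

obs 1: x=2 → posterior Dirichlet(4/3, 9/4, 11/5, 9, 9)
obs 2: x=0 → posterior Dirichlet(7/3, 9/4, 11/5, 9, 9)
obs 3: x=4 → posterior Dirichlet(7/3, 9/4, 11/5, 9, 10)
obs 4: x=2 → posterior Dirichlet(7/3, 9/4, 16/5, 9, 10)
obs 5: x=0 → posterior Dirichlet(10/3, 9/4, 16/5, 9, 10)
obs 6: x=2 → posterior Dirichlet(10/3, 9/4, 21/5, 9, 10)
obs 7: x=2 → posterior Dirichlet(10/3, 9/4, 26/5, 9, 10)
obs 8: x=4 → posterior Dirichlet(10/3, 9/4, 26/5, 9, 11)
obs 9: x=2 → posterior Dirichlet(10/3, 9/4, 31/5, 9, 11)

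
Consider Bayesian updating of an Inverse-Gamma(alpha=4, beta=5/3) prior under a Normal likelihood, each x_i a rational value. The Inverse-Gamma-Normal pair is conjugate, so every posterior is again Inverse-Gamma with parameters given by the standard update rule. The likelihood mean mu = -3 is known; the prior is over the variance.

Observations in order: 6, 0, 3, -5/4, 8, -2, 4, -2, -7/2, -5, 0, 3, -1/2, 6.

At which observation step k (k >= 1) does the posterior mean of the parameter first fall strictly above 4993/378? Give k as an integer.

k = 3

obs 1: x=6 → posterior Inverse-Gamma(9/2, 253/6)
obs 2: x=0 → posterior Inverse-Gamma(5, 140/3)
obs 3: x=3 → posterior Inverse-Gamma(11/2, 194/3)
obs 4: x=-5/4 → posterior Inverse-Gamma(6, 6355/96)
obs 5: x=8 → posterior Inverse-Gamma(13/2, 12163/96)
obs 6: x=-2 → posterior Inverse-Gamma(7, 12211/96)
obs 7: x=4 → posterior Inverse-Gamma(15/2, 14563/96)
obs 8: x=-2 → posterior Inverse-Gamma(8, 14611/96)
obs 9: x=-7/2 → posterior Inverse-Gamma(17/2, 14623/96)
obs 10: x=-5 → posterior Inverse-Gamma(9, 14815/96)
obs 11: x=0 → posterior Inverse-Gamma(19/2, 15247/96)
obs 12: x=3 → posterior Inverse-Gamma(10, 16975/96)
obs 13: x=-1/2 → posterior Inverse-Gamma(21/2, 17275/96)
obs 14: x=6 → posterior Inverse-Gamma(11, 21163/96)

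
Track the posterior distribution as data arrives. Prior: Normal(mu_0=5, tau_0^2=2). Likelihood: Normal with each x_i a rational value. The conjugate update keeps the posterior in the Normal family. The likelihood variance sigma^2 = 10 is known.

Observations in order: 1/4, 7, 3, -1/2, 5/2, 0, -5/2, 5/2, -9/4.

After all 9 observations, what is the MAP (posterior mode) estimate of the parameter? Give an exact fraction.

5/2

obs 1: x=1/4 → posterior Normal(101/24, 5/3)
obs 2: x=7 → posterior Normal(129/28, 10/7)
obs 3: x=3 → posterior Normal(141/32, 5/4)
obs 4: x=-1/2 → posterior Normal(139/36, 10/9)
obs 5: x=5/2 → posterior Normal(149/40, 1)
obs 6: x=0 → posterior Normal(149/44, 10/11)
obs 7: x=-5/2 → posterior Normal(139/48, 5/6)
obs 8: x=5/2 → posterior Normal(149/52, 10/13)
obs 9: x=-9/4 → posterior Normal(5/2, 5/7)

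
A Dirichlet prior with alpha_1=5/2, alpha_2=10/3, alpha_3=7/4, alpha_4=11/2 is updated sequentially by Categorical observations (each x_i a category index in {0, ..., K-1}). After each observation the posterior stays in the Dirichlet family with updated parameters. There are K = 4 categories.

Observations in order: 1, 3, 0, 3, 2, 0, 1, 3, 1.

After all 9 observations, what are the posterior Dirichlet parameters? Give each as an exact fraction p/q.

alpha_1=9/2, alpha_2=19/3, alpha_3=11/4, alpha_4=17/2

obs 1: x=1 → posterior Dirichlet(5/2, 13/3, 7/4, 11/2)
obs 2: x=3 → posterior Dirichlet(5/2, 13/3, 7/4, 13/2)
obs 3: x=0 → posterior Dirichlet(7/2, 13/3, 7/4, 13/2)
obs 4: x=3 → posterior Dirichlet(7/2, 13/3, 7/4, 15/2)
obs 5: x=2 → posterior Dirichlet(7/2, 13/3, 11/4, 15/2)
obs 6: x=0 → posterior Dirichlet(9/2, 13/3, 11/4, 15/2)
obs 7: x=1 → posterior Dirichlet(9/2, 16/3, 11/4, 15/2)
obs 8: x=3 → posterior Dirichlet(9/2, 16/3, 11/4, 17/2)
obs 9: x=1 → posterior Dirichlet(9/2, 19/3, 11/4, 17/2)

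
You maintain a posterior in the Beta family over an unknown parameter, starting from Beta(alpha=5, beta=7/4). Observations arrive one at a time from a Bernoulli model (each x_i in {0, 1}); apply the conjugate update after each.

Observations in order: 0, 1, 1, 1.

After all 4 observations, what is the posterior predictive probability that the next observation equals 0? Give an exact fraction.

obs 1: x=0 → posterior Beta(5, 11/4)
obs 2: x=1 → posterior Beta(6, 11/4)
obs 3: x=1 → posterior Beta(7, 11/4)
obs 4: x=1 → posterior Beta(8, 11/4)

11/43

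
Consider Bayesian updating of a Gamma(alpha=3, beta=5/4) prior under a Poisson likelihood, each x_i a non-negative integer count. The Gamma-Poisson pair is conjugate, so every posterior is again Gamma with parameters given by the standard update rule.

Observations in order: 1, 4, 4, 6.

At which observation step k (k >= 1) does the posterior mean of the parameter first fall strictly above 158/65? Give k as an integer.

obs 1: x=1 → posterior Gamma(4, 9/4)
obs 2: x=4 → posterior Gamma(8, 13/4)
obs 3: x=4 → posterior Gamma(12, 17/4)
obs 4: x=6 → posterior Gamma(18, 21/4)

k = 2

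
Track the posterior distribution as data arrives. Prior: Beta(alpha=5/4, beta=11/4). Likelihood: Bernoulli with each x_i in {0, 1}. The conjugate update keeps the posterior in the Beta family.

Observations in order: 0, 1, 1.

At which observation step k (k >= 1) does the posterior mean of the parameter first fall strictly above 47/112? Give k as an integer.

k = 3

obs 1: x=0 → posterior Beta(5/4, 15/4)
obs 2: x=1 → posterior Beta(9/4, 15/4)
obs 3: x=1 → posterior Beta(13/4, 15/4)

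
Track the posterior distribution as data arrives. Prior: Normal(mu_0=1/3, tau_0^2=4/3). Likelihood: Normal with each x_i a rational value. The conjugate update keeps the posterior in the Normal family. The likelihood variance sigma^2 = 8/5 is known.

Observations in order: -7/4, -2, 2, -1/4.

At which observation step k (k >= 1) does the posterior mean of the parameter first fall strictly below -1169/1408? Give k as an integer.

obs 1: x=-7/4 → posterior Normal(-27/44, 8/11)
obs 2: x=-2 → posterior Normal(-67/64, 1/2)
obs 3: x=2 → posterior Normal(-9/28, 8/21)
obs 4: x=-1/4 → posterior Normal(-4/13, 4/13)

k = 2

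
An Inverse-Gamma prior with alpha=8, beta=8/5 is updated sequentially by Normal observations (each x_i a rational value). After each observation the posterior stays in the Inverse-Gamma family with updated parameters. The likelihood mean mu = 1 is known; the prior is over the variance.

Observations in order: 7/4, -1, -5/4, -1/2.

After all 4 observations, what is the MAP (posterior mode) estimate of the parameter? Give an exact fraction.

obs 1: x=7/4 → posterior Inverse-Gamma(17/2, 301/160)
obs 2: x=-1 → posterior Inverse-Gamma(9, 621/160)
obs 3: x=-5/4 → posterior Inverse-Gamma(19/2, 513/80)
obs 4: x=-1/2 → posterior Inverse-Gamma(10, 603/80)

603/880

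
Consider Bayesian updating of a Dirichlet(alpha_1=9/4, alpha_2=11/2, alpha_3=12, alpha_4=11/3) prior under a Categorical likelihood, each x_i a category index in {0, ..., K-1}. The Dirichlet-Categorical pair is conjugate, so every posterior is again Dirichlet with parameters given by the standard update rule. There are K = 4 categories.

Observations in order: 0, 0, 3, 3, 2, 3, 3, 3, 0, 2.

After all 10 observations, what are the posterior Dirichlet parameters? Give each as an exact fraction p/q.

alpha_1=21/4, alpha_2=11/2, alpha_3=14, alpha_4=26/3

obs 1: x=0 → posterior Dirichlet(13/4, 11/2, 12, 11/3)
obs 2: x=0 → posterior Dirichlet(17/4, 11/2, 12, 11/3)
obs 3: x=3 → posterior Dirichlet(17/4, 11/2, 12, 14/3)
obs 4: x=3 → posterior Dirichlet(17/4, 11/2, 12, 17/3)
obs 5: x=2 → posterior Dirichlet(17/4, 11/2, 13, 17/3)
obs 6: x=3 → posterior Dirichlet(17/4, 11/2, 13, 20/3)
obs 7: x=3 → posterior Dirichlet(17/4, 11/2, 13, 23/3)
obs 8: x=3 → posterior Dirichlet(17/4, 11/2, 13, 26/3)
obs 9: x=0 → posterior Dirichlet(21/4, 11/2, 13, 26/3)
obs 10: x=2 → posterior Dirichlet(21/4, 11/2, 14, 26/3)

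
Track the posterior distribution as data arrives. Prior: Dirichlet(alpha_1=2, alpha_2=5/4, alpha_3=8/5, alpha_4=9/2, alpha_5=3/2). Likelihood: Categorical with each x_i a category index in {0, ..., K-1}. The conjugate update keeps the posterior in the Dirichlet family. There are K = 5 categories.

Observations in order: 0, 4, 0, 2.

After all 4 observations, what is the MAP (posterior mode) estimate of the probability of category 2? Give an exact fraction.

obs 1: x=0 → posterior Dirichlet(3, 5/4, 8/5, 9/2, 3/2)
obs 2: x=4 → posterior Dirichlet(3, 5/4, 8/5, 9/2, 5/2)
obs 3: x=0 → posterior Dirichlet(4, 5/4, 8/5, 9/2, 5/2)
obs 4: x=2 → posterior Dirichlet(4, 5/4, 13/5, 9/2, 5/2)

32/197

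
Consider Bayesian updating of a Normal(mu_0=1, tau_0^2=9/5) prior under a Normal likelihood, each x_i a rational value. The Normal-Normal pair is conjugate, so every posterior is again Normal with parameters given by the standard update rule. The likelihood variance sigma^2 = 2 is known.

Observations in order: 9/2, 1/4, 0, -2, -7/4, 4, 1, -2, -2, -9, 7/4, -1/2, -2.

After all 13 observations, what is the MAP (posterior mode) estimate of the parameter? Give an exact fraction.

obs 1: x=9/2 → posterior Normal(101/38, 18/19)
obs 2: x=1/4 → posterior Normal(211/112, 9/14)
obs 3: x=0 → posterior Normal(211/148, 18/37)
obs 4: x=-2 → posterior Normal(139/184, 9/23)
obs 5: x=-7/4 → posterior Normal(19/55, 18/55)
obs 6: x=4 → posterior Normal(55/64, 9/32)
obs 7: x=1 → posterior Normal(64/73, 18/73)
obs 8: x=-2 → posterior Normal(23/41, 9/41)
obs 9: x=-2 → posterior Normal(4/13, 18/91)
obs 10: x=-9 → posterior Normal(-53/100, 9/50)
obs 11: x=7/4 → posterior Normal(-149/436, 18/109)
obs 12: x=-1/2 → posterior Normal(-167/472, 9/59)
obs 13: x=-2 → posterior Normal(-239/508, 18/127)

-239/508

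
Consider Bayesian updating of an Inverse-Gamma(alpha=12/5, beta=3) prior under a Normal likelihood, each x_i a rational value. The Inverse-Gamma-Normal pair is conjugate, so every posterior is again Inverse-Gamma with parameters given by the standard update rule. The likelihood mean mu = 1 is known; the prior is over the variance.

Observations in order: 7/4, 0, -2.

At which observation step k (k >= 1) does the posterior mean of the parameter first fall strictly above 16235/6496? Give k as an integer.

k = 3

obs 1: x=7/4 → posterior Inverse-Gamma(29/10, 105/32)
obs 2: x=0 → posterior Inverse-Gamma(17/5, 121/32)
obs 3: x=-2 → posterior Inverse-Gamma(39/10, 265/32)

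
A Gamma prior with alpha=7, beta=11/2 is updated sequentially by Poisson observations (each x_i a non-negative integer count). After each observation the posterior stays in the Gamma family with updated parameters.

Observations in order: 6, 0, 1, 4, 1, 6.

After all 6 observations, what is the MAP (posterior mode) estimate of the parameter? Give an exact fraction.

obs 1: x=6 → posterior Gamma(13, 13/2)
obs 2: x=0 → posterior Gamma(13, 15/2)
obs 3: x=1 → posterior Gamma(14, 17/2)
obs 4: x=4 → posterior Gamma(18, 19/2)
obs 5: x=1 → posterior Gamma(19, 21/2)
obs 6: x=6 → posterior Gamma(25, 23/2)

48/23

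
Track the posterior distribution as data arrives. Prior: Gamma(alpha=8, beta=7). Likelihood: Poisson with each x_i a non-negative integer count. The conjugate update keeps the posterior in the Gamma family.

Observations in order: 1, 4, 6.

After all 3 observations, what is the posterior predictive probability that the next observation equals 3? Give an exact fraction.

obs 1: x=1 → posterior Gamma(9, 8)
obs 2: x=4 → posterior Gamma(13, 9)
obs 3: x=6 → posterior Gamma(19, 10)

13300000000000000000000/81402749386839761113321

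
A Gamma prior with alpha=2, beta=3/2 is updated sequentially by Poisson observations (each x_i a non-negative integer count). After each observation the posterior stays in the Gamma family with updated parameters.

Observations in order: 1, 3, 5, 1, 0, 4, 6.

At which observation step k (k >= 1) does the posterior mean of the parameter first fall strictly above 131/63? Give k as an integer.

k = 3

obs 1: x=1 → posterior Gamma(3, 5/2)
obs 2: x=3 → posterior Gamma(6, 7/2)
obs 3: x=5 → posterior Gamma(11, 9/2)
obs 4: x=1 → posterior Gamma(12, 11/2)
obs 5: x=0 → posterior Gamma(12, 13/2)
obs 6: x=4 → posterior Gamma(16, 15/2)
obs 7: x=6 → posterior Gamma(22, 17/2)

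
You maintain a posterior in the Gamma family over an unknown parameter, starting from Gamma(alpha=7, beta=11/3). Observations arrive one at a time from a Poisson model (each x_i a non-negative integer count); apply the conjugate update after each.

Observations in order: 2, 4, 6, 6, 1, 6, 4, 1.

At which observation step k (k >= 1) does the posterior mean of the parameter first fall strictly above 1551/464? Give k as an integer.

k = 7

obs 1: x=2 → posterior Gamma(9, 14/3)
obs 2: x=4 → posterior Gamma(13, 17/3)
obs 3: x=6 → posterior Gamma(19, 20/3)
obs 4: x=6 → posterior Gamma(25, 23/3)
obs 5: x=1 → posterior Gamma(26, 26/3)
obs 6: x=6 → posterior Gamma(32, 29/3)
obs 7: x=4 → posterior Gamma(36, 32/3)
obs 8: x=1 → posterior Gamma(37, 35/3)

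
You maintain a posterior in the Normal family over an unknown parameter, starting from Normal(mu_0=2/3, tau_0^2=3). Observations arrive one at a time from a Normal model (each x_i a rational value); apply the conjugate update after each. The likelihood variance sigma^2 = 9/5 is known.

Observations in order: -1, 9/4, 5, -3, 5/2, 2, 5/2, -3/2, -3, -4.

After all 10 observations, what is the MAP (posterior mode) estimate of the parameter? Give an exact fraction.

obs 1: x=-1 → posterior Normal(-3/8, 9/8)
obs 2: x=9/4 → posterior Normal(33/52, 9/13)
obs 3: x=5 → posterior Normal(133/72, 1/2)
obs 4: x=-3 → posterior Normal(73/92, 9/23)
obs 5: x=5/2 → posterior Normal(123/112, 9/28)
obs 6: x=2 → posterior Normal(163/132, 3/11)
obs 7: x=5/2 → posterior Normal(213/152, 9/38)
obs 8: x=-3/2 → posterior Normal(183/172, 9/43)
obs 9: x=-3 → posterior Normal(41/64, 3/16)
obs 10: x=-4 → posterior Normal(43/212, 9/53)

43/212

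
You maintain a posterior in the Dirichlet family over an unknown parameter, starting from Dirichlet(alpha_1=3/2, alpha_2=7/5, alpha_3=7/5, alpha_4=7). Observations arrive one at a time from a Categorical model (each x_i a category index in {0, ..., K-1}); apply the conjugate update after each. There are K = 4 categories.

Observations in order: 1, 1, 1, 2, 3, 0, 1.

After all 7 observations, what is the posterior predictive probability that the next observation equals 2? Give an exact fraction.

obs 1: x=1 → posterior Dirichlet(3/2, 12/5, 7/5, 7)
obs 2: x=1 → posterior Dirichlet(3/2, 17/5, 7/5, 7)
obs 3: x=1 → posterior Dirichlet(3/2, 22/5, 7/5, 7)
obs 4: x=2 → posterior Dirichlet(3/2, 22/5, 12/5, 7)
obs 5: x=3 → posterior Dirichlet(3/2, 22/5, 12/5, 8)
obs 6: x=0 → posterior Dirichlet(5/2, 22/5, 12/5, 8)
obs 7: x=1 → posterior Dirichlet(5/2, 27/5, 12/5, 8)

8/61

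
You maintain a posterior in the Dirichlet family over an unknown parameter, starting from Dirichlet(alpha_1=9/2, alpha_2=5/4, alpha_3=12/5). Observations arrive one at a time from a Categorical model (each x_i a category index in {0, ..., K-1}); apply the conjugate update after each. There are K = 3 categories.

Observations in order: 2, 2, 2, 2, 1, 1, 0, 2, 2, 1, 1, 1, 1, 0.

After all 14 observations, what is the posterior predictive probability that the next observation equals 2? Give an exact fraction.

obs 1: x=2 → posterior Dirichlet(9/2, 5/4, 17/5)
obs 2: x=2 → posterior Dirichlet(9/2, 5/4, 22/5)
obs 3: x=2 → posterior Dirichlet(9/2, 5/4, 27/5)
obs 4: x=2 → posterior Dirichlet(9/2, 5/4, 32/5)
obs 5: x=1 → posterior Dirichlet(9/2, 9/4, 32/5)
obs 6: x=1 → posterior Dirichlet(9/2, 13/4, 32/5)
obs 7: x=0 → posterior Dirichlet(11/2, 13/4, 32/5)
obs 8: x=2 → posterior Dirichlet(11/2, 13/4, 37/5)
obs 9: x=2 → posterior Dirichlet(11/2, 13/4, 42/5)
obs 10: x=1 → posterior Dirichlet(11/2, 17/4, 42/5)
obs 11: x=1 → posterior Dirichlet(11/2, 21/4, 42/5)
obs 12: x=1 → posterior Dirichlet(11/2, 25/4, 42/5)
obs 13: x=1 → posterior Dirichlet(11/2, 29/4, 42/5)
obs 14: x=0 → posterior Dirichlet(13/2, 29/4, 42/5)

168/443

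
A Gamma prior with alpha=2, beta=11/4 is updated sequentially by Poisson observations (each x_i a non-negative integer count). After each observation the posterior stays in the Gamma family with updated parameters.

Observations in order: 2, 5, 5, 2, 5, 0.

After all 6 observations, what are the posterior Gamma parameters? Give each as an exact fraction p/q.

obs 1: x=2 → posterior Gamma(4, 15/4)
obs 2: x=5 → posterior Gamma(9, 19/4)
obs 3: x=5 → posterior Gamma(14, 23/4)
obs 4: x=2 → posterior Gamma(16, 27/4)
obs 5: x=5 → posterior Gamma(21, 31/4)
obs 6: x=0 → posterior Gamma(21, 35/4)

alpha=21, beta=35/4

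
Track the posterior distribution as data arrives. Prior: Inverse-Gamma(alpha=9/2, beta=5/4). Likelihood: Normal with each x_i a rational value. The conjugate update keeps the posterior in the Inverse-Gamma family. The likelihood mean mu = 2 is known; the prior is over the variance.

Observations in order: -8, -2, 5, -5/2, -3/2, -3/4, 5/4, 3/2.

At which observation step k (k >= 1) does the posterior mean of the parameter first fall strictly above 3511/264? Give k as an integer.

k = 4

obs 1: x=-8 → posterior Inverse-Gamma(5, 205/4)
obs 2: x=-2 → posterior Inverse-Gamma(11/2, 237/4)
obs 3: x=5 → posterior Inverse-Gamma(6, 255/4)
obs 4: x=-5/2 → posterior Inverse-Gamma(13/2, 591/8)
obs 5: x=-3/2 → posterior Inverse-Gamma(7, 80)
obs 6: x=-3/4 → posterior Inverse-Gamma(15/2, 2681/32)
obs 7: x=5/4 → posterior Inverse-Gamma(8, 1345/16)
obs 8: x=3/2 → posterior Inverse-Gamma(17/2, 1347/16)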